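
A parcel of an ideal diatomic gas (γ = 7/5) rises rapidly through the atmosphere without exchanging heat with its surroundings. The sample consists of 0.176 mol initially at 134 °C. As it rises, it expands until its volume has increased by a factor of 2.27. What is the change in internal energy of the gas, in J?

ΔU ≈ -416 J

Adiabatic: T₁V₁^(γ−1) = T₂V₂^(γ−1) ⇒ T₂ = T₁ (V₁/V₂)^(γ−1).
T₁ = 134 °C = 407.1 K.
T₂ = 407.1 × (1/2.27)^(2/5) = 293.3 K.
Q = 0, so ΔU = W_on_gas = nCᵥΔT with Cᵥ = R/(γ−1) = 20.79 J/(mol·K).
ΔU = 0.176 × 20.79 × (293.3 − 407.1) = -416.4 J.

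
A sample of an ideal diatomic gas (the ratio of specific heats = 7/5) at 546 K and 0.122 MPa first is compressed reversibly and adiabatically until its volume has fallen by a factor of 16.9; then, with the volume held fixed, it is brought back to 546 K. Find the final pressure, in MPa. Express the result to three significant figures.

Adiabatic step (PV^γ = const): P₂ = 0.122×16.9^(7/5) = 6.389 MPa; T₂ = 546×16.9^(2/5) = 1692 K.
Isochoric: P₃ = P₂(T₃/T₂) = 6.389 × (546/1692) = 2.062 MPa.

P₃ ≈ 2.06 MPa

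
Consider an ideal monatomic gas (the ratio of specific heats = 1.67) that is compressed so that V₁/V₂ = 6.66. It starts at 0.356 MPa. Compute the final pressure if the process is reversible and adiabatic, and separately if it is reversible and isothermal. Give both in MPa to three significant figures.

Isothermal: P₂ = P₁(V₁/V₂) = 0.356×6.66 = 2.371 MPa.
Adiabatic: P₂ = P₁(V₁/V₂)^γ = 0.356×6.66^(1.67) = 8.446 MPa.

adiabatic: 8.45 MPa; isothermal: 2.37 MPa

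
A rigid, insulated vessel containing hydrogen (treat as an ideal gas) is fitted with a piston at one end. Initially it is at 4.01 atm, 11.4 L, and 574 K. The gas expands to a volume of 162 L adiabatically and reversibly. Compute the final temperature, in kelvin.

Adiabatic: T₁V₁^(γ−1) = T₂V₂^(γ−1) ⇒ T₂ = T₁ (V₁/V₂)^(γ−1).
γ = 7/5 for a diatomic ideal gas.
T₂ = 574 × (11.4/162)^(2/5) = 198.5 K.

T₂ ≈ 199 K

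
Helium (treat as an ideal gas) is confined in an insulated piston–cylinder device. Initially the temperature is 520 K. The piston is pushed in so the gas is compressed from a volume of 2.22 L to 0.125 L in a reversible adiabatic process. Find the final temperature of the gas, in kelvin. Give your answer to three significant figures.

T₂ ≈ 3540 K

Adiabatic: T₁V₁^(γ−1) = T₂V₂^(γ−1) ⇒ T₂ = T₁ (V₁/V₂)^(γ−1).
For a monatomic ideal gas γ = 5/3, so γ−1 = 2/3.
T₂ = 520 × (2.22/0.125)^(2/3) = 3540 K.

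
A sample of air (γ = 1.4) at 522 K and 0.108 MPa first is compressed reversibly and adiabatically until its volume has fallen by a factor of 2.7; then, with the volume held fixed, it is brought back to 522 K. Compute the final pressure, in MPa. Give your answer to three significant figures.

Adiabatic step (PV^γ = const): P₂ = 0.108×2.7^(1.4) = 0.4338 MPa; T₂ = 522×2.7^(0.4) = 776.6 K.
Isochoric: P₃ = P₂(T₃/T₂) = 0.4338 × (522/776.6) = 0.2916 MPa.

P₃ ≈ 0.292 MPa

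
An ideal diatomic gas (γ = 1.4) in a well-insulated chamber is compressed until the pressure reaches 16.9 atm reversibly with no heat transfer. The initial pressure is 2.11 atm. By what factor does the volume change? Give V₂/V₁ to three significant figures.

From PV^γ = const, V₂/V₁ = (P₁/P₂)^(1/γ).
V₂/V₁ = (2.11/16.9)^(0.714) = 0.2262.

V₂/V₁ ≈ 0.226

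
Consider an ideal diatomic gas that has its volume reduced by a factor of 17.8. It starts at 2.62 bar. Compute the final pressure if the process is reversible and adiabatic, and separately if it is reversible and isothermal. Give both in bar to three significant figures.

For a diatomic ideal gas γ = 7/5.
Isothermal: P₂ = P₁(V₁/V₂) = 2.62×17.8 = 46.64 bar.
Adiabatic: P₂ = P₁(V₁/V₂)^γ = 2.62×17.8^(7/5) = 147.5 bar.

adiabatic: 148 bar; isothermal: 46.6 bar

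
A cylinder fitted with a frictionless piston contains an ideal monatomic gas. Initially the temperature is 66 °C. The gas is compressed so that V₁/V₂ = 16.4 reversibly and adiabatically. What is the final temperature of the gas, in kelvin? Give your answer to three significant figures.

Adiabatic: T₁V₁^(γ−1) = T₂V₂^(γ−1) ⇒ T₂ = T₁ (V₁/V₂)^(γ−1).
For a monatomic ideal gas γ = 5/3, so γ−1 = 2/3.
T₁ = 66 °C = 339.1 K.
T₂ = 339.1 × 16.4^(2/3) = 2189 K.

T₂ ≈ 2190 K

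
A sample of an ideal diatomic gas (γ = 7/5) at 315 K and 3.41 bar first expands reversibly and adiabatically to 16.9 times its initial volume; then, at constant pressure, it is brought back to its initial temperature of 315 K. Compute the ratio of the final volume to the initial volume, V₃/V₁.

Adiabatic step: V₂/V₁ = 16.9; T₂ = T₁·(1/16.9)^(2/5) = 101.7 K.
Isobaric step: V₃/V₂ = T₃/T₂ = 315/101.7.
V₃/V₁ = (V₂/V₁)(V₃/V₂) = 16.9 × (315/101.7) = 52.37.

V₃/V₁ ≈ 52.4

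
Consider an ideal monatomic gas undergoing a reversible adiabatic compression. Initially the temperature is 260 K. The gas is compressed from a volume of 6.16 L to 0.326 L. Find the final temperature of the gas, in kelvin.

T₂ ≈ 1840 K

For a reversible adiabat TV^(γ−1) is constant, so T₂ = T₁ (V₁/V₂)^(γ−1).
For a monatomic ideal gas γ = 5/3, so γ−1 = 2/3.
T₂ = 260 × (6.16/0.326)^(2/3) = 1845 K.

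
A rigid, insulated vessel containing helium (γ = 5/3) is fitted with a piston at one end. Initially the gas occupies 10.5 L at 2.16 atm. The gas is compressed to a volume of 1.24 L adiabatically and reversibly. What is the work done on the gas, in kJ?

P₂ = P₁(V₁/V₂)^γ = 2.16×(10.5/1.24)^(5/3) = 75.99 atm.
For a reversible adiabat, W_by_gas = (P₁V₁ − P₂V₂)/(γ−1).
W_by = (218900×0.0105 − 7.699×10^6×0.00124) / (2/3) = -10870 J.
W_on_gas = −W_by = 10870 J.

W ≈ 10.9 kJ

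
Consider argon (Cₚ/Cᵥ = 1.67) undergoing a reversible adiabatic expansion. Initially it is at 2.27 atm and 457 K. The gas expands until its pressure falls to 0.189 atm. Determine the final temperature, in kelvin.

T₂ ≈ 169 K

Adiabatic: T₂/T₁ = (P₂/P₁)^((γ−1)/γ).
T₂ = 457 × (0.189/2.27)^(0.401) = 168.6 K.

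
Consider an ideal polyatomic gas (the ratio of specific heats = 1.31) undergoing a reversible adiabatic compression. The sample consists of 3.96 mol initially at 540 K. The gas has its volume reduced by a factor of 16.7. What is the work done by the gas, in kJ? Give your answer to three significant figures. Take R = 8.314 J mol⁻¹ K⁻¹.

W ≈ -79.9 kJ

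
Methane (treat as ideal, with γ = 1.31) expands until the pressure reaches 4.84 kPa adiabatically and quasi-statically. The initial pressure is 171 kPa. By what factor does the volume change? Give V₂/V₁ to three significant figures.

V₂/V₁ ≈ 15.2

From PV^γ = const, V₂/V₁ = (P₁/P₂)^(1/γ).
V₂/V₁ = (171/4.84)^(0.763) = 15.2.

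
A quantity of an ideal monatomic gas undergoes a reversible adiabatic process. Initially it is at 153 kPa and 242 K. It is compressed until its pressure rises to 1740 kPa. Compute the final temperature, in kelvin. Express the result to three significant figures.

T₂ ≈ 640 K

Along an adiabat T P^((1−γ)/γ) is constant, so T₂ = T₁ (P₂/P₁)^((γ−1)/γ).
For a monatomic ideal gas γ = 5/3, so (γ−1)/γ = 2/5.
T₂ = 242 × (1740/153)^(2/5) = 640 K.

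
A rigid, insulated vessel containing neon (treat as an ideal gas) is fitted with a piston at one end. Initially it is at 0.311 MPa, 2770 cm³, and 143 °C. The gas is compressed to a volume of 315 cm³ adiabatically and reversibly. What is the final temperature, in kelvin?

For a reversible adiabat TV^(γ−1) is constant, so T₂ = T₁ (V₁/V₂)^(γ−1).
γ = 5/3 for a monatomic ideal gas.
T₁ = 143 °C = 416.1 K.
T₂ = 416.1 × (2770/315)^(2/3) = 1773 K.

T₂ ≈ 1770 K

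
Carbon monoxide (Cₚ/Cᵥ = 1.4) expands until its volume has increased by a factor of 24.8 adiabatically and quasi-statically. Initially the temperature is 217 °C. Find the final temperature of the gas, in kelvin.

T₂ ≈ 136 K

For a reversible adiabat TV^(γ−1) is constant, so T₂ = T₁ (V₁/V₂)^(γ−1).
T₁ = 217 °C = 490.1 K.
T₂ = 490.1 × (1/24.8)^(0.4) = 135.7 K.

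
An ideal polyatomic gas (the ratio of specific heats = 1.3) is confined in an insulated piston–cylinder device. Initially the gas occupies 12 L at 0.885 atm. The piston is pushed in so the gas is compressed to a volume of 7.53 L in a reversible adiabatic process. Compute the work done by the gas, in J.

W ≈ -538 J

P₂ = P₁(V₁/V₂)^γ = 0.885×(12/7.53)^(1.3) = 1.622 atm.
For a reversible adiabat, W_by_gas = (P₁V₁ − P₂V₂)/(γ−1).
W_by = (89670×0.012 − 164300×0.00753) / (0.3) = -538.2 J.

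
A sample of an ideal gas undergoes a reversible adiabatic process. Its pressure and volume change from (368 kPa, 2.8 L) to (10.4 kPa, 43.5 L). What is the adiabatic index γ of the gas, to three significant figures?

γ ≈ 1.30

PV^γ = const ⇒ γ = ln(P₂/P₁) / ln(V₁/V₂).
γ = ln(10.4/368) / ln(2.8/43.5) = 1.3.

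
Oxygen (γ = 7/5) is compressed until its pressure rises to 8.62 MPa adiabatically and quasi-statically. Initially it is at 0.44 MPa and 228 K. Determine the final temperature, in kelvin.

T₂ ≈ 533 K

Along an adiabat T P^((1−γ)/γ) is constant, so T₂ = T₁ (P₂/P₁)^((γ−1)/γ).
T₂ = 228 × (8.62/0.44)^(2/7) = 533.4 K.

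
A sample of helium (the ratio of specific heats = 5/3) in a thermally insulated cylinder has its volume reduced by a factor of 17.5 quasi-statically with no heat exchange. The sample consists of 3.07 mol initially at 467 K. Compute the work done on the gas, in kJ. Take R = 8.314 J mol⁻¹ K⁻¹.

For a reversible adiabat TV^(γ−1) is constant, so T₂ = T₁ (V₁/V₂)^(γ−1).
T₂ = 467 × 17.5^(2/3) = 3148 K.
Q = 0, so ΔU = W_on_gas = nCᵥΔT with Cᵥ = R/(γ−1) = 12.47 J/(mol·K).
ΔU = 3.07 × 12.47 × (3148 − 467) = 102600 J.

W ≈ 103 kJ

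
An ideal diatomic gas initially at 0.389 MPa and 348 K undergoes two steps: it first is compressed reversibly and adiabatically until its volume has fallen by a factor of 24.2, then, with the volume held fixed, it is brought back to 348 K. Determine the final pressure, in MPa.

For a diatomic ideal gas γ = 7/5.
Adiabatic step (PV^γ = const): P₂ = 0.389×24.2^(7/5) = 33.67 MPa; T₂ = 348×24.2^(2/5) = 1245 K.
Isochoric: P₃ = P₂(T₃/T₂) = 33.67 × (348/1245) = 9.414 MPa.

P₃ ≈ 9.41 MPa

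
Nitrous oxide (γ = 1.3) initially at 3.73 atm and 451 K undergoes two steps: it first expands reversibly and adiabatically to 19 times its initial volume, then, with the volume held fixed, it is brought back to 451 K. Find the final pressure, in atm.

P₃ ≈ 0.196 atm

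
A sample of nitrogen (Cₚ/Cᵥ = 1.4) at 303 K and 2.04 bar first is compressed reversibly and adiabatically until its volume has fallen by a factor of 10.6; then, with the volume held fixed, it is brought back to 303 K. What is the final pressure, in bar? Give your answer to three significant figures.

P₃ ≈ 21.6 bar

Adiabatic step (PV^γ = const): P₂ = 2.04×10.6^(1.4) = 55.6 bar; T₂ = 303×10.6^(0.4) = 779 K.
Isochoric: P₃ = P₂(T₃/T₂) = 55.6 × (303/779) = 21.62 bar.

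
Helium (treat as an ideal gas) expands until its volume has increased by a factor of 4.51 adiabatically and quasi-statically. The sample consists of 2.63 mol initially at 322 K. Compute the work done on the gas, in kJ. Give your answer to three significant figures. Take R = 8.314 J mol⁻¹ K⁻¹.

For a reversible adiabat TV^(γ−1) is constant, so T₂ = T₁ (V₁/V₂)^(γ−1).
γ = 5/3 for a monatomic ideal gas, so γ−1 = 2/3.
T₂ = 322 × (1/4.51)^(2/3) = 118 K.
Q = 0, so ΔU = W_on_gas = nCᵥΔT with Cᵥ = R/(γ−1) = 12.47 J/(mol·K).
ΔU = 2.63 × 12.47 × (118 − 322) = -6692 J.

W ≈ -6.69 kJ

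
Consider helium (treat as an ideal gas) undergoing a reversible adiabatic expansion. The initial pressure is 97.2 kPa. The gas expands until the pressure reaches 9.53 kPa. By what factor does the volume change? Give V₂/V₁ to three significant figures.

V₂/V₁ ≈ 4.03

From PV^γ = const, V₂/V₁ = (P₁/P₂)^(1/γ).
For a monatomic ideal gas γ = 5/3.
V₂/V₁ = (97.2/9.53)^(3/5) = 4.029.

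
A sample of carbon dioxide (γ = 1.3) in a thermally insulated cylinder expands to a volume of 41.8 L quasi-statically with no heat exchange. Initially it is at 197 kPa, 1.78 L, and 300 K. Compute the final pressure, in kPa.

P₂ ≈ 3.25 kPa

Since PV^γ is constant along a reversible adiabat, P₂ = P₁ (V₁/V₂)^γ.
P₂ = 197 × (1.78/41.8)^(1.3) = 3.254 kPa.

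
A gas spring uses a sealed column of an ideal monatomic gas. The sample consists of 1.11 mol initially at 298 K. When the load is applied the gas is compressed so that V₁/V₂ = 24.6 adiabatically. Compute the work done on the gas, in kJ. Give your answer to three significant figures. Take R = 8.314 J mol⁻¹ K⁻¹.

W ≈ 30.8 kJ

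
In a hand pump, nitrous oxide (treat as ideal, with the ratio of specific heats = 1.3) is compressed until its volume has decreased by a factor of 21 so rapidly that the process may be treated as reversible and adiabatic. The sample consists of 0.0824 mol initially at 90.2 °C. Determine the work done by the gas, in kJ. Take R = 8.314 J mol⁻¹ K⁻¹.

W ≈ -1.24 kJ

For a reversible adiabat TV^(γ−1) is constant, so T₂ = T₁ (V₁/V₂)^(γ−1).
T₁ = 90.2 °C = 363.3 K.
T₂ = 363.3 × 21^(0.3) = 905.7 K.
Q = 0, so ΔU = W_on_gas = nCᵥΔT with Cᵥ = R/(γ−1) = 27.71 J/(mol·K).
ΔU = 0.0824 × 27.71 × (905.7 − 363.3) = 1239 J.
Work done by the gas = −ΔU = -1239 J.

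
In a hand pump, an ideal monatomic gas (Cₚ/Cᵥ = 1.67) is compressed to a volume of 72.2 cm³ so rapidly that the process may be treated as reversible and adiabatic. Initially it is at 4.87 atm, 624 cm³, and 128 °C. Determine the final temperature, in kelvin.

T₂ ≈ 1700 K

For a reversible adiabat TV^(γ−1) is constant, so T₂ = T₁ (V₁/V₂)^(γ−1).
T₁ = 128 °C = 401.1 K.
T₂ = 401.1 × (624/72.2)^(0.67) = 1702 K.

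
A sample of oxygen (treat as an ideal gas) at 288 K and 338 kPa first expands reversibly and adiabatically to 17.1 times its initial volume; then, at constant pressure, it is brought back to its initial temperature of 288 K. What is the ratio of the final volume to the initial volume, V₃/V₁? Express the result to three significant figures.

For a diatomic ideal gas γ = 7/5.
Adiabatic step: V₂/V₁ = 17.1; T₂ = T₁·(1/17.1)^(2/5) = 92.51 K.
Isobaric step: V₃/V₂ = T₃/T₂ = 288/92.51.
V₃/V₁ = (V₂/V₁)(V₃/V₂) = 17.1 × (288/92.51) = 53.23.

V₃/V₁ ≈ 53.2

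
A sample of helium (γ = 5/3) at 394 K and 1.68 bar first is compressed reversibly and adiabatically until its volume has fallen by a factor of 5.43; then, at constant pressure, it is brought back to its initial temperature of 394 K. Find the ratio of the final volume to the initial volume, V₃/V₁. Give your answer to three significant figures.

Adiabatic step: V₂/V₁ = 0.1842; T₂ = T₁·5.43^(2/3) = 1217 K.
Isobaric step: V₃/V₂ = T₃/T₂ = 394/1217.
V₃/V₁ = (V₂/V₁)(V₃/V₂) = 0.1842 × (394/1217) = 0.05961.

V₃/V₁ ≈ 0.0596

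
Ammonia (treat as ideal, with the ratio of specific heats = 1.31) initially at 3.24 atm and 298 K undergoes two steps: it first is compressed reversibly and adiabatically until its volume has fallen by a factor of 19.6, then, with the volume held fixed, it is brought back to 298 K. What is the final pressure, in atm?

Adiabatic step (PV^γ = const): P₂ = 3.24×19.6^(1.31) = 159.7 atm; T₂ = 298×19.6^(0.31) = 749.6 K.
Isochoric: P₃ = P₂(T₃/T₂) = 159.7 × (298/749.6) = 63.5 atm.

P₃ ≈ 63.5 atm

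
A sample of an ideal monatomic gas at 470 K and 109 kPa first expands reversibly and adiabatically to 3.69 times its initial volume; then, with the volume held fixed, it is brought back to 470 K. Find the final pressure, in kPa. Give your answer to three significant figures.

P₃ ≈ 29.5 kPa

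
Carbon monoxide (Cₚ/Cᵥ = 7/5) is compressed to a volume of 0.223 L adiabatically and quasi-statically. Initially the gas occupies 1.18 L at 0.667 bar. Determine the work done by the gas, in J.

W ≈ -186 J

P₂ = P₁(V₁/V₂)^γ = 0.667×(1.18/0.223)^(7/5) = 6.873 bar.
For a reversible adiabat, W_by_gas = (P₁V₁ − P₂V₂)/(γ−1).
W_by = (66700×0.00118 − 687300×0.000223) / (2/5) = -186.4 J.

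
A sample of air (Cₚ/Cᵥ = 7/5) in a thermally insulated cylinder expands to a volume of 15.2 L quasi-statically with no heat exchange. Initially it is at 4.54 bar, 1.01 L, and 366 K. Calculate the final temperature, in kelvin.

For a reversible adiabat TV^(γ−1) is constant, so T₂ = T₁ (V₁/V₂)^(γ−1).
T₂ = 366 × (1.01/15.2)^(2/5) = 123.7 K.

T₂ ≈ 124 K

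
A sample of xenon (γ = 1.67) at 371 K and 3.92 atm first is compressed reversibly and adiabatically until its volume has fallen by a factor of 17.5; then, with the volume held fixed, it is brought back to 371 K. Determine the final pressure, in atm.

Adiabatic step (PV^γ = const): P₂ = 3.92×17.5^(1.67) = 466.8 atm; T₂ = 371×17.5^(0.67) = 2525 K.
Isochoric: P₃ = P₂(T₃/T₂) = 466.8 × (371/2525) = 68.6 atm.

P₃ ≈ 68.6 atm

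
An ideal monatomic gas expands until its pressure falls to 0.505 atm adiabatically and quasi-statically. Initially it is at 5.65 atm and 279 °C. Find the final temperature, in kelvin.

Along an adiabat T P^((1−γ)/γ) is constant, so T₂ = T₁ (P₂/P₁)^((γ−1)/γ).
For a monatomic ideal gas γ = 5/3, so (γ−1)/γ = 2/5.
T₁ = 279 °C = 552.1 K.
T₂ = 552.1 × (0.505/5.65)^(2/5) = 210.2 K.

T₂ ≈ 210 K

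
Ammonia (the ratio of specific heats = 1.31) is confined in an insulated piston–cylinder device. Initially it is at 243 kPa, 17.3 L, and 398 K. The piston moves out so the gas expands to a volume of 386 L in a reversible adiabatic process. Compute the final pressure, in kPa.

Adiabatic: P₁V₁^γ = P₂V₂^γ ⇒ P₂ = P₁ (V₁/V₂)^γ.
P₂ = 243 × (17.3/386)^(1.31) = 4.159 kPa.

P₂ ≈ 4.16 kPa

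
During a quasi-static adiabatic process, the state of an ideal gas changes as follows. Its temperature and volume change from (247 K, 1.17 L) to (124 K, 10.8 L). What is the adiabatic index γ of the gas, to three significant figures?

γ ≈ 1.31

TV^(γ−1) = const ⇒ γ − 1 = ln(T₂/T₁) / ln(V₁/V₂).
γ = 1 + ln(124/247) / ln(1.17/10.8) = 1.31.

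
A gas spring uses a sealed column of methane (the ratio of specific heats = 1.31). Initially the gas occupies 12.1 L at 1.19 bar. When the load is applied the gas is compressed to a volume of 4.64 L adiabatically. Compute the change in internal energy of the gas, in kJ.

ΔU ≈ 1.61 kJ

P₂ = P₁(V₁/V₂)^γ = 1.19×(12.1/4.64)^(1.31) = 4.177 bar.
For a reversible adiabat, W_by_gas = (P₁V₁ − P₂V₂)/(γ−1).
W_by = (119000×0.0121 − 417700×0.00464) / (0.31) = -1607 J.
Q = 0 ⇒ ΔU = −W_by = 1607 J.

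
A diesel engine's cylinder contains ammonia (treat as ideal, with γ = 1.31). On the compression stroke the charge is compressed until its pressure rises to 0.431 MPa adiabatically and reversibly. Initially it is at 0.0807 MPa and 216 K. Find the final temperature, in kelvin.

T₂ ≈ 321 K

Adiabatic: T₂/T₁ = (P₂/P₁)^((γ−1)/γ).
T₂ = 216 × (0.431/0.0807)^(0.237) = 321.1 K.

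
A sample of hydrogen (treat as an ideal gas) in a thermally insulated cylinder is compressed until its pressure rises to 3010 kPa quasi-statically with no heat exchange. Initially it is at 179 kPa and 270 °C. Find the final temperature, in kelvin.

T₂ ≈ 1220 K

Along an adiabat T P^((1−γ)/γ) is constant, so T₂ = T₁ (P₂/P₁)^((γ−1)/γ).
For a diatomic ideal gas γ = 7/5, so (γ−1)/γ = 2/7.
T₁ = 270 °C = 543.1 K.
T₂ = 543.1 × (3010/179)^(2/7) = 1217 K.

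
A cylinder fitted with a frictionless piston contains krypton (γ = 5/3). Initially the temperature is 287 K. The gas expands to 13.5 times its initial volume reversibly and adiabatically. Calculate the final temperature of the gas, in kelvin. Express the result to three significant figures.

T₂ ≈ 50.6 K

Adiabatic: T₁V₁^(γ−1) = T₂V₂^(γ−1) ⇒ T₂ = T₁ (V₁/V₂)^(γ−1).
T₂ = 287 × (1/13.5)^(2/3) = 50.62 K.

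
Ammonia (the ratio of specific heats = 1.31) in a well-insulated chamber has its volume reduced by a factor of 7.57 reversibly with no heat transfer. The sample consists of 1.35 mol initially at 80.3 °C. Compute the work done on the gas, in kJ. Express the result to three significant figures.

W ≈ 11.2 kJ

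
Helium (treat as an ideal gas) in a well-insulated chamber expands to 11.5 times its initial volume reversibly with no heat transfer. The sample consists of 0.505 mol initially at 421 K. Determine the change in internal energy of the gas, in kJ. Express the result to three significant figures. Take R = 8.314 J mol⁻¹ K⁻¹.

ΔU ≈ -2.13 kJ

For a reversible adiabat TV^(γ−1) is constant, so T₂ = T₁ (V₁/V₂)^(γ−1).
γ = 5/3 for a monatomic ideal gas, so γ−1 = 2/3.
T₂ = 421 × (1/11.5)^(2/3) = 82.63 K.
Q = 0, so ΔU = W_on_gas = nCᵥΔT with Cᵥ = R/(γ−1) = 12.47 J/(mol·K).
ΔU = 0.505 × 12.47 × (82.63 − 421) = -2131 J.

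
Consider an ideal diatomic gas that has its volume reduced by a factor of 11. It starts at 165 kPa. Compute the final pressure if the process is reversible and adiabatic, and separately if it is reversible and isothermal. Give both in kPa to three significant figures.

adiabatic: 4740 kPa; isothermal: 1820 kPa

For a diatomic ideal gas γ = 7/5.
Isothermal: P₂ = P₁(V₁/V₂) = 165×11 = 1815 kPa.
Adiabatic: P₂ = P₁(V₁/V₂)^γ = 165×11^(7/5) = 4736 kPa.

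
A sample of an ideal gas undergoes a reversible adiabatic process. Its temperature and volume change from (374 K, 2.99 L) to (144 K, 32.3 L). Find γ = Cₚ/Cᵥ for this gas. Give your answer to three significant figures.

TV^(γ−1) = const ⇒ γ − 1 = ln(T₂/T₁) / ln(V₁/V₂).
γ = 1 + ln(144/374) / ln(2.99/32.3) = 1.401.

γ ≈ 1.40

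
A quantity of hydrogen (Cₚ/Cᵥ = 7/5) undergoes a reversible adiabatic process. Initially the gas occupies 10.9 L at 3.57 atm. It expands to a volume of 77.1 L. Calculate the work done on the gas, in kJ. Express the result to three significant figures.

W ≈ -5.35 kJ

P₂ = P₁(V₁/V₂)^γ = 3.57×(10.9/77.1)^(7/5) = 0.2308 atm.
For a reversible adiabat, W_by_gas = (P₁V₁ − P₂V₂)/(γ−1).
W_by = (361700×0.0109 − 23380×0.0771) / (2/5) = 5350 J.
W_on_gas = −W_by = -5350 J.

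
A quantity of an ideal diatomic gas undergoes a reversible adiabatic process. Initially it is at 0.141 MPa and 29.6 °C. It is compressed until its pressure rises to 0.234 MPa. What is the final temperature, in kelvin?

T₂ ≈ 350 K

Along an adiabat T P^((1−γ)/γ) is constant, so T₂ = T₁ (P₂/P₁)^((γ−1)/γ).
For a diatomic ideal gas γ = 7/5, so (γ−1)/γ = 2/7.
T₁ = 29.6 °C = 302.8 K.
T₂ = 302.8 × (0.234/0.141)^(2/7) = 349.9 K.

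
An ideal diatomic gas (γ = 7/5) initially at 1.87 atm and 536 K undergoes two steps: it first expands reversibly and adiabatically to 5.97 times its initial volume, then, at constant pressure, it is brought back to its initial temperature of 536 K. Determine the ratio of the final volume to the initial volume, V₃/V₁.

V₃/V₁ ≈ 12.2

Adiabatic step: V₂/V₁ = 5.97; T₂ = T₁·(1/5.97)^(2/5) = 262.3 K.
Isobaric step: V₃/V₂ = T₃/T₂ = 536/262.3.
V₃/V₁ = (V₂/V₁)(V₃/V₂) = 5.97 × (536/262.3) = 12.2.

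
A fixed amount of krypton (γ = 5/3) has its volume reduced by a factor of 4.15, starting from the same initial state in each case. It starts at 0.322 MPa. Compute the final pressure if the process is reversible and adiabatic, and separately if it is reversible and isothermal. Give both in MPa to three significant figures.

Isothermal: P₂ = P₁(V₁/V₂) = 0.322×4.15 = 1.336 MPa.
Adiabatic: P₂ = P₁(V₁/V₂)^γ = 0.322×4.15^(5/3) = 3.451 MPa.

adiabatic: 3.45 MPa; isothermal: 1.34 MPa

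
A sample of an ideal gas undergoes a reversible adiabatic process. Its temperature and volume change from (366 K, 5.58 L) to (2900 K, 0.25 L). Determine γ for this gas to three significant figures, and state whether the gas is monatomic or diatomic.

γ ≈ 1.67; monatomic

TV^(γ−1) = const ⇒ γ − 1 = ln(T₂/T₁) / ln(V₁/V₂).
γ = 1 + ln(2900/366) / ln(5.58/0.25) = 1.667.
γ ≈ 1.67 is close to 5/3, so the gas is monatomic.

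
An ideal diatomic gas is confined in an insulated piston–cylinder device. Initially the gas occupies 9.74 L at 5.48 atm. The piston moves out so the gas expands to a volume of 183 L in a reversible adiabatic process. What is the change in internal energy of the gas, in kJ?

ΔU ≈ -9.34 kJ

γ = 7/5 for a diatomic ideal gas.
P₂ = P₁(V₁/V₂)^γ = 5.48×(9.74/183)^(7/5) = 0.09023 atm.
For a reversible adiabat, W_by_gas = (P₁V₁ − P₂V₂)/(γ−1).
W_by = (555300×0.00974 − 9142×0.183) / (2/5) = 9338 J.
Q = 0 ⇒ ΔU = −W_by = -9338 J.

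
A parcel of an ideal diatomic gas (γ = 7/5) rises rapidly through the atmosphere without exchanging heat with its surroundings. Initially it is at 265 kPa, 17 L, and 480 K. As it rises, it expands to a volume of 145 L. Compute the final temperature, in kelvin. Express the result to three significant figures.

T₂ ≈ 204 K

Adiabatic: T₁V₁^(γ−1) = T₂V₂^(γ−1) ⇒ T₂ = T₁ (V₁/V₂)^(γ−1).
T₂ = 480 × (17/145)^(2/5) = 203.6 K.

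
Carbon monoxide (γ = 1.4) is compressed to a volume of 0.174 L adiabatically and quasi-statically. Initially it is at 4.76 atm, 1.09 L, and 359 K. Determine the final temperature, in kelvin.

Adiabatic: T₁V₁^(γ−1) = T₂V₂^(γ−1) ⇒ T₂ = T₁ (V₁/V₂)^(γ−1).
T₂ = 359 × (1.09/0.174)^(0.4) = 747.9 K.

T₂ ≈ 748 K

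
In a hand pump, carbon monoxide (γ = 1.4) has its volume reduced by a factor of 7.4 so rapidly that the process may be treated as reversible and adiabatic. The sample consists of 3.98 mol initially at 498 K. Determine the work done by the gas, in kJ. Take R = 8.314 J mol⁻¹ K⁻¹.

Adiabatic: T₁V₁^(γ−1) = T₂V₂^(γ−1) ⇒ T₂ = T₁ (V₁/V₂)^(γ−1).
T₂ = 498 × 7.4^(0.4) = 1109 K.
Q = 0, so ΔU = W_on_gas = nCᵥΔT with Cᵥ = R/(γ−1) = 20.79 J/(mol·K).
ΔU = 3.98 × 20.79 × (1109 − 498) = 50540 J.
Work done by the gas = −ΔU = -50540 J.

W ≈ -50.5 kJ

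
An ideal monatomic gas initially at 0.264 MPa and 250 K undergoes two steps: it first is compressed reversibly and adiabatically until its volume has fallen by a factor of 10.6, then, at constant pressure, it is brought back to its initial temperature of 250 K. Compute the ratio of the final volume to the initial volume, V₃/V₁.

For a monatomic ideal gas γ = 5/3.
Adiabatic step: V₂/V₁ = 0.09434; T₂ = T₁·10.6^(2/3) = 1206 K.
Isobaric step: V₃/V₂ = T₃/T₂ = 250/1206.
V₃/V₁ = (V₂/V₁)(V₃/V₂) = 0.09434 × (250/1206) = 0.01955.

V₃/V₁ ≈ 0.0196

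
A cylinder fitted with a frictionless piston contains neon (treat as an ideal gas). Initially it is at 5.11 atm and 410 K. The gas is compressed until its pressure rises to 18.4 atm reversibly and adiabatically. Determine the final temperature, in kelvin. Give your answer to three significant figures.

T₂ ≈ 684 K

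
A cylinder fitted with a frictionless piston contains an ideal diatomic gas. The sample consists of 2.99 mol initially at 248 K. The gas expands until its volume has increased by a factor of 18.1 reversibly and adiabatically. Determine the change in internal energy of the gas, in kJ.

ΔU ≈ -10.6 kJ

For a reversible adiabat TV^(γ−1) is constant, so T₂ = T₁ (V₁/V₂)^(γ−1).
γ = 7/5 for a diatomic ideal gas, so γ−1 = 2/5.
T₂ = 248 × (1/18.1)^(2/5) = 77.87 K.
Q = 0, so ΔU = W_on_gas = nCᵥΔT with Cᵥ = R/(γ−1) = 20.79 J/(mol·K).
ΔU = 2.99 × 20.79 × (77.87 − 248) = -10570 J.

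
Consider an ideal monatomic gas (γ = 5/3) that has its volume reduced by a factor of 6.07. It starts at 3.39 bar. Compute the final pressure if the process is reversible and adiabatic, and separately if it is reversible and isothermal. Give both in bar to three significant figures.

adiabatic: 68.5 bar; isothermal: 20.6 bar

Isothermal: P₂ = P₁(V₁/V₂) = 3.39×6.07 = 20.58 bar.
Adiabatic: P₂ = P₁(V₁/V₂)^γ = 3.39×6.07^(5/3) = 68.47 bar.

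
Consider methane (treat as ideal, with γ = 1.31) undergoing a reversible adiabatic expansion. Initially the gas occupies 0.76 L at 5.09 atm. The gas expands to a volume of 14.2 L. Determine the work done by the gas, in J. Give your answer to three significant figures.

W ≈ 754 J

P₂ = P₁(V₁/V₂)^γ = 5.09×(0.76/14.2)^(1.31) = 0.1099 atm.
For a reversible adiabat, W_by_gas = (P₁V₁ − P₂V₂)/(γ−1).
W_by = (515700×0.00076 − 11140×0.0142) / (0.31) = 754.2 J.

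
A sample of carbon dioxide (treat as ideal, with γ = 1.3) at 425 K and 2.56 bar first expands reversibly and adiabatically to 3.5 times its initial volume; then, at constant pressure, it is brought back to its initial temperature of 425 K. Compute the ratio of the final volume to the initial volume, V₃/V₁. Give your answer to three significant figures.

V₃/V₁ ≈ 5.10

Adiabatic step: V₂/V₁ = 3.5; T₂ = T₁·(1/3.5)^(0.3) = 291.9 K.
Isobaric step: V₃/V₂ = T₃/T₂ = 425/291.9.
V₃/V₁ = (V₂/V₁)(V₃/V₂) = 3.5 × (425/291.9) = 5.097.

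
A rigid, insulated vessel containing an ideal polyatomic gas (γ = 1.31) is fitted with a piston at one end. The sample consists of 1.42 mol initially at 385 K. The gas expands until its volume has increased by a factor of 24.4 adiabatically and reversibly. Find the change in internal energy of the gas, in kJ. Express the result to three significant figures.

For a reversible adiabat TV^(γ−1) is constant, so T₂ = T₁ (V₁/V₂)^(γ−1).
T₂ = 385 × (1/24.4)^(0.31) = 143 K.
Q = 0, so ΔU = W_on_gas = nCᵥΔT with Cᵥ = R/(γ−1) = 26.82 J/(mol·K).
ΔU = 1.42 × 26.82 × (143 − 385) = -9216 J.

ΔU ≈ -9.22 kJ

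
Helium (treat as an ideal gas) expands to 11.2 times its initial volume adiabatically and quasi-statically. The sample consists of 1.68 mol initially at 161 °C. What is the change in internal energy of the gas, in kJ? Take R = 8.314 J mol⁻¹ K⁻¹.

ΔU ≈ -7.28 kJ

Adiabatic: T₁V₁^(γ−1) = T₂V₂^(γ−1) ⇒ T₂ = T₁ (V₁/V₂)^(γ−1).
γ = 5/3 for a monatomic ideal gas, so γ−1 = 2/3.
T₁ = 161 °C = 434.1 K.
T₂ = 434.1 × (1/11.2)^(2/3) = 86.73 K.
Q = 0, so ΔU = W_on_gas = nCᵥΔT with Cᵥ = R/(γ−1) = 12.47 J/(mol·K).
ΔU = 1.68 × 12.47 × (86.73 − 434.1) = -7279 J.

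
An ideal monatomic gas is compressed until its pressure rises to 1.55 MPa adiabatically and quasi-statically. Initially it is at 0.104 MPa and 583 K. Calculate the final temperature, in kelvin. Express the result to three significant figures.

T₂ ≈ 1720 K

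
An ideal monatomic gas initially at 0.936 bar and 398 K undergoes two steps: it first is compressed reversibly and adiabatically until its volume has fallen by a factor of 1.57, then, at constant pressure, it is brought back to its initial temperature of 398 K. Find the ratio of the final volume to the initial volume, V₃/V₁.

V₃/V₁ ≈ 0.472

For a monatomic ideal gas γ = 5/3.
Adiabatic step: V₂/V₁ = 0.6369; T₂ = T₁·1.57^(2/3) = 537.6 K.
Isobaric step: V₃/V₂ = T₃/T₂ = 398/537.6.
V₃/V₁ = (V₂/V₁)(V₃/V₂) = 0.6369 × (398/537.6) = 0.4715.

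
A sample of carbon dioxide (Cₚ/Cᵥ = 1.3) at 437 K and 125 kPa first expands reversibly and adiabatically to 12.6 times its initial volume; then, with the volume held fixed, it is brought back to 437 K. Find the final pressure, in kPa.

P₃ ≈ 9.92 kPa

Adiabatic step (PV^γ = const): P₂ = 125×(1/12.6)^(1.3) = 4.639 kPa; T₂ = 437×(1/12.6)^(0.3) = 204.3 K.
Isochoric: P₃ = P₂(T₃/T₂) = 4.639 × (437/204.3) = 9.921 kPa.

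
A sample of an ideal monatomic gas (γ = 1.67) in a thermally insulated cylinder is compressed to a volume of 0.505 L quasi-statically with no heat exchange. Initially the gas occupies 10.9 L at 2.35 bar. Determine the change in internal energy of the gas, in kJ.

ΔU ≈ 26.1 kJ

P₂ = P₁(V₁/V₂)^γ = 2.35×(10.9/0.505)^(1.67) = 397.3 bar.
For a reversible adiabat, W_by_gas = (P₁V₁ − P₂V₂)/(γ−1).
W_by = (235000×0.0109 − 3.973×10^7×0.000505) / (0.67) = -26120 J.
Q = 0 ⇒ ΔU = −W_by = 26120 J.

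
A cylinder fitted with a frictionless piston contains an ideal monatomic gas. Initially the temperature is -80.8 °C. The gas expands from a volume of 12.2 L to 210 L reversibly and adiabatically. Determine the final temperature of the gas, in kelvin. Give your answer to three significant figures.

T₂ ≈ 28.9 K

For a reversible adiabat TV^(γ−1) is constant, so T₂ = T₁ (V₁/V₂)^(γ−1).
For a monatomic ideal gas γ = 5/3, so γ−1 = 2/3.
T₁ = -80.8 °C = 192.3 K.
T₂ = 192.3 × (12.2/210)^(2/3) = 28.85 K.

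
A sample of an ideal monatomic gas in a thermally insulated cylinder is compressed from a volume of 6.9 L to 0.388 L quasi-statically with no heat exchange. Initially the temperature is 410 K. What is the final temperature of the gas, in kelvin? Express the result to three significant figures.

T₂ ≈ 2790 K

For a reversible adiabat TV^(γ−1) is constant, so T₂ = T₁ (V₁/V₂)^(γ−1).
For a monatomic ideal gas γ = 5/3, so γ−1 = 2/3.
T₂ = 410 × (6.9/0.388)^(2/3) = 2793 K.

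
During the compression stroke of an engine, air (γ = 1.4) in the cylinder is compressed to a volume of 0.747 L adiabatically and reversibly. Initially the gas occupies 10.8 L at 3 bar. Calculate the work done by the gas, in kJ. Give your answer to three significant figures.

W ≈ -15.5 kJ

P₂ = P₁(V₁/V₂)^γ = 3×(10.8/0.747)^(1.4) = 126.3 bar.
For a reversible adiabat, W_by_gas = (P₁V₁ − P₂V₂)/(γ−1).
W_by = (300000×0.0108 − 1.263×10^7×0.000747) / (0.4) = -15480 J.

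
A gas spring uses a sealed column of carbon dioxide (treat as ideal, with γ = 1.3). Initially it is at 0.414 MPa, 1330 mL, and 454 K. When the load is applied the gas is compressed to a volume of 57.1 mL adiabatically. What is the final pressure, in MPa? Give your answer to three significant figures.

P₂ ≈ 24.8 MPa

Since PV^γ is constant along a reversible adiabat, P₂ = P₁ (V₁/V₂)^γ.
P₂ = 0.414 × (1330/57.1)^(1.3) = 24.8 MPa.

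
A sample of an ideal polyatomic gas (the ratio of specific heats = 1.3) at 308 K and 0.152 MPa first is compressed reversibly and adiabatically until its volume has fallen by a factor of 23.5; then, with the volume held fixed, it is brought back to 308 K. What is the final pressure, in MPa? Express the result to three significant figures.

P₃ ≈ 3.57 MPa

Adiabatic step (PV^γ = const): P₂ = 0.152×23.5^(1.3) = 9.209 MPa; T₂ = 308×23.5^(0.3) = 794.1 K.
Isochoric: P₃ = P₂(T₃/T₂) = 9.209 × (308/794.1) = 3.572 MPa.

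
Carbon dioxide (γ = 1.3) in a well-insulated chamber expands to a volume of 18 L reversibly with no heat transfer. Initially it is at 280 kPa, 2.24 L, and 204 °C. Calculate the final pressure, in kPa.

Since PV^γ is constant along a reversible adiabat, P₂ = P₁ (V₁/V₂)^γ.
P₂ = 280 × (2.24/18)^(1.3) = 18.65 kPa.

P₂ ≈ 18.6 kPa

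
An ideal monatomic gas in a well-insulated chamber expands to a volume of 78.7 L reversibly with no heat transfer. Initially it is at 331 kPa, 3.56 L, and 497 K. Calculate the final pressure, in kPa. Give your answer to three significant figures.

Adiabatic: P₁V₁^γ = P₂V₂^γ ⇒ P₂ = P₁ (V₁/V₂)^γ.
γ = 5/3 for a monatomic ideal gas.
P₂ = 331 × (3.56/78.7)^(5/3) = 1.901 kPa.

P₂ ≈ 1.90 kPa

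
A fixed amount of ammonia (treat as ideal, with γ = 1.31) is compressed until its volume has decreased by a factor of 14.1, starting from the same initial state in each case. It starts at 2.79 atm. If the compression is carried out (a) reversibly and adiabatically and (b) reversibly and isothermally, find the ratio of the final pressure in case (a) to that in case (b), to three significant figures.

P_adiabatic / P_isothermal ≈ 2.27

Isothermal: P_b = P₁(V₁/V₂) = 2.79×14.1.
Adiabatic: P_a = P₁(V₁/V₂)^γ = 2.79×14.1^(1.31).
P_a/P_b = (V₁/V₂)^(γ−1) = 14.1^(0.31) = 2.271.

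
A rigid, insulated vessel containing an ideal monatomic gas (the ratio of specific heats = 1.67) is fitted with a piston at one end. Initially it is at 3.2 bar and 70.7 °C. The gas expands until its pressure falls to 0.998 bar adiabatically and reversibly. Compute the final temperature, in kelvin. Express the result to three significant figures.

Adiabatic: T₂/T₁ = (P₂/P₁)^((γ−1)/γ).
T₁ = 70.7 °C = 343.8 K.
T₂ = 343.8 × (0.998/3.2)^(0.401) = 215.5 K.

T₂ ≈ 215 K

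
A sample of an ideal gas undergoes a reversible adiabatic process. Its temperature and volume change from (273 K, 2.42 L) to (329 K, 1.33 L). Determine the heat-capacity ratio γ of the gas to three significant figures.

γ ≈ 1.31

TV^(γ−1) = const ⇒ γ − 1 = ln(T₂/T₁) / ln(V₁/V₂).
γ = 1 + ln(329/273) / ln(2.42/1.33) = 1.312.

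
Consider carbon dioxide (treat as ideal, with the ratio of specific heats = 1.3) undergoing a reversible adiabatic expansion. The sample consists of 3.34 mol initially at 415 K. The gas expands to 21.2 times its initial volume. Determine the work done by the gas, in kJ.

For a reversible adiabat TV^(γ−1) is constant, so T₂ = T₁ (V₁/V₂)^(γ−1).
T₂ = 415 × (1/21.2)^(0.3) = 166 K.
Q = 0, so ΔU = W_on_gas = nCᵥΔT with Cᵥ = R/(γ−1) = 27.71 J/(mol·K).
ΔU = 3.34 × 27.71 × (166 − 415) = -23050 J.
Work done by the gas = −ΔU = 23050 J.

W ≈ 23.0 kJ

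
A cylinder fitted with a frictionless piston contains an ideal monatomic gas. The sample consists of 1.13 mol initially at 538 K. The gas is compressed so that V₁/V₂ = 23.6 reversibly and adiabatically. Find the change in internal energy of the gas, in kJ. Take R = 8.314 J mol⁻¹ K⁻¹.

ΔU ≈ 54.8 kJ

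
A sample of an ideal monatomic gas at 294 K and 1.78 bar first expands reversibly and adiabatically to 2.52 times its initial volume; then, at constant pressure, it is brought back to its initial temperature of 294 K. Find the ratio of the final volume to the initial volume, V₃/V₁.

V₃/V₁ ≈ 4.67

For a monatomic ideal gas γ = 5/3.
Adiabatic step: V₂/V₁ = 2.52; T₂ = T₁·(1/2.52)^(2/3) = 158.8 K.
Isobaric step: V₃/V₂ = T₃/T₂ = 294/158.8.
V₃/V₁ = (V₂/V₁)(V₃/V₂) = 2.52 × (294/158.8) = 4.667.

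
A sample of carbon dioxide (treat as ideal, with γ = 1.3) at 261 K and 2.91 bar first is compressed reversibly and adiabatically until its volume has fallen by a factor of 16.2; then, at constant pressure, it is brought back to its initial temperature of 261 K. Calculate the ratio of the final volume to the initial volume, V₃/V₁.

V₃/V₁ ≈ 0.0268

Adiabatic step: V₂/V₁ = 0.06173; T₂ = T₁·16.2^(0.3) = 601.9 K.
Isobaric step: V₃/V₂ = T₃/T₂ = 261/601.9.
V₃/V₁ = (V₂/V₁)(V₃/V₂) = 0.06173 × (261/601.9) = 0.02677.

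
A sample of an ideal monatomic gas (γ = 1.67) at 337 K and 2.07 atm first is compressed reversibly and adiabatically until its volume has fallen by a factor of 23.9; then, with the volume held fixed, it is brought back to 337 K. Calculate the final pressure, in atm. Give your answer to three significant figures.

P₃ ≈ 49.5 atm

Adiabatic step (PV^γ = const): P₂ = 2.07×23.9^(1.67) = 414.9 atm; T₂ = 337×23.9^(0.67) = 2826 K.
Isochoric: P₃ = P₂(T₃/T₂) = 414.9 × (337/2826) = 49.47 atm.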